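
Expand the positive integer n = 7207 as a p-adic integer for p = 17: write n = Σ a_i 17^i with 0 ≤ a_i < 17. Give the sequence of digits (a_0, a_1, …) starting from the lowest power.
(a_0, a_1, …) = (16, 15, 7, 1)

Repeated division by 17 gives the digits low-to-high: 7207 = 16 + 15·17^1 + 7·17^2 + 1·17^3. Digit sequence: (16, 15, 7, 1).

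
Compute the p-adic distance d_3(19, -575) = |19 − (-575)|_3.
d_3(19, -575) = 1/27

Step 1 — x − y = 19 − (-575) = 594. Step 2 — v_3(594) = 3 (factor: 594 = (3^3 · 22); the sign does not affect v_p). Step 3 — |x − y|_3 = 3^{-3} = 1/27.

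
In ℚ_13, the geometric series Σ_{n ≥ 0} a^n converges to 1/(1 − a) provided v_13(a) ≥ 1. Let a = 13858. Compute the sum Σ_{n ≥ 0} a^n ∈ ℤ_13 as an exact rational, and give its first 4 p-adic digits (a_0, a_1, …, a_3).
Σ a^n = 1/(1 − a) = -1/13857;  first 4 digits = (1, 0, 4, 6)

v_13(a) = 2 ≥ 1, so the series converges in ℤ_13 to 1/(1 − a) = 1/(1 − 13858) = -1/13857. Expand this rational in ℤ_13: compute digits iteratively via d_i = x_i mod 13, x_{i+1} = (x_i − d_i)/13. The first 4 digits are (1, 0, 4, 6).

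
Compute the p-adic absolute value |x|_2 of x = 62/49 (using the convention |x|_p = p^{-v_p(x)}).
|62/49|_2 = 1/2

Step 1 — compute v_2(x) by factoring powers of 2 out of the numerator and denominator: v_2(62/49) = 1. Step 2 — apply |x|_p = p^{-v_p(x)} = 2^{-1} = 1/2.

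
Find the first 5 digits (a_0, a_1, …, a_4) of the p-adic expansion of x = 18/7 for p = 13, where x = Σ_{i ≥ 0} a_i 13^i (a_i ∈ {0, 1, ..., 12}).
(a_0, …, a_4) = (10, 5, 7, 5, 7)

v_13(18/7) = 0 (numerator and denominator both coprime to 13), so x ∈ ℤ_13^×. Compute digits iteratively via a_i = x_i mod 13, x_{i+1} = (x_i − a_i)/13, with x_0 = x:
  x_0 = 18/7;  a_0 = 10;  x_1 = (x_0 − 10)/13 = -4/7
  x_1 = -4/7;  a_1 = 5;  x_2 = (x_1 − 5)/13 = -3/7
  x_2 = -3/7;  a_2 = 7;  x_3 = (x_2 − 7)/13 = -4/7
  x_3 = -4/7;  a_3 = 5;  x_4 = (x_3 − 5)/13 = -3/7
  x_4 = -3/7;  a_4 = 7;  x_5 = (x_4 − 7)/13 = -4/7
Digits: (10, 5, 7, 5, 7).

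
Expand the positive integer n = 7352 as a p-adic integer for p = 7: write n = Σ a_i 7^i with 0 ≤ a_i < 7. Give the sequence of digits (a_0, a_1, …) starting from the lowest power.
(a_0, a_1, …) = (2, 0, 3, 0, 3)

Repeated division by 7 gives the digits low-to-high: 7352 = 2 + 3·7^2 + 3·7^4. Digit sequence: (2, 0, 3, 0, 3).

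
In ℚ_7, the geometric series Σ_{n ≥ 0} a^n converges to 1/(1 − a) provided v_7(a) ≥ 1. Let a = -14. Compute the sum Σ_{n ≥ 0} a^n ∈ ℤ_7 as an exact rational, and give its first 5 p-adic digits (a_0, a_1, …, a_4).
Σ a^n = 1/(1 − a) = 1/15;  first 5 digits = (1, 5, 3, 6, 0)

v_7(a) = 1 ≥ 1, so the series converges in ℤ_7 to 1/(1 − a) = 1/(1 − (-14)) = 1/15. Expand this rational in ℤ_7: compute digits iteratively via d_i = x_i mod 7, x_{i+1} = (x_i − d_i)/7. The first 5 digits are (1, 5, 3, 6, 0).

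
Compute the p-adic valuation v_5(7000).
v_5(7000) = 3

v_5(n) is the largest exponent k such that 5^k divides n. Factor out: 7000 = 5^3 · 56. (Sign doesn't affect v_p.) So v_5(7000) = 3.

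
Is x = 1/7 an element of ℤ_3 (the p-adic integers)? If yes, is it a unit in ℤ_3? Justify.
x ∈ ℤ_3^× (unit); v_3(x) = 0

ℤ_3 = {x ∈ ℚ_3 : v_3(x) ≥ 0} and ℤ_3^× = {x ∈ ℤ_3 : v_3(x) = 0}. Here v_3(1/7) = v_3(num) − v_3(den) = 0; compare against these criteria.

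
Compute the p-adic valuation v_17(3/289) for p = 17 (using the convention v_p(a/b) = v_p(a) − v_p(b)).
v_17(3/289) = -2

Factor powers of 17 from the numerator and denominator of the reduced fraction: 3 = 17^0 · 3 and 289 = 17^2 · 1. Apply v_p(a/b) = v_p(a) − v_p(b): v_17(3/289) = 0 − 2 = -2.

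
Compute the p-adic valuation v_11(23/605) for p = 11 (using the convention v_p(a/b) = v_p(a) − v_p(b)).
v_11(23/605) = -2

Factor powers of 11 from the numerator and denominator of the reduced fraction: 23 = 11^0 · 23 and 605 = 11^2 · 5. Apply v_p(a/b) = v_p(a) − v_p(b): v_11(23/605) = 0 − 2 = -2.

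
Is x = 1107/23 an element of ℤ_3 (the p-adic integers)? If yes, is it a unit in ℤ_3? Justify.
x ∈ ℤ_3 but not a unit; v_3(x) = 3 > 0

ℤ_3 = {x ∈ ℚ_3 : v_3(x) ≥ 0} and ℤ_3^× = {x ∈ ℤ_3 : v_3(x) = 0}. Here v_3(1107/23) = v_3(num) − v_3(den) = 3; compare against these criteria.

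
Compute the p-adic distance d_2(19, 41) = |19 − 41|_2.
d_2(19, 41) = 1/2

Step 1 — x − y = 19 − 41 = -22. Step 2 — v_2(-22) = 1 (factor: -22 = −(2^1 · 11); the sign does not affect v_p). Step 3 — |x − y|_2 = 2^{-1} = 1/2.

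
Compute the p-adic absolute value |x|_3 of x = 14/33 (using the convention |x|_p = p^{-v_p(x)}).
|14/33|_3 = 3

Step 1 — compute v_3(x) by factoring powers of 3 out of the numerator and denominator: v_3(14/33) = -1. Step 2 — apply |x|_p = p^{-v_p(x)} = 3^{1} = 3.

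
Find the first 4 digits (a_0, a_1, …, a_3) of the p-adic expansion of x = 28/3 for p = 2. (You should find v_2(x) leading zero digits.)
(a_0, …, a_3) = (0, 0, 1, 0)

v_2(28/3) = 2, so a_0 = ... = a_1 = 0. Factor out: x = 2^2 · u with u = 7/3 a unit in ℤ_2. Expand u iteratively via a_{v+i} = u_i mod 2, u_{i+1} = (u_i − a_{v+i})/2:
  u_0 = 7/3;  a_2 = 1;  u_1 = (u_0 − 1)/2 = 2/3
  u_1 = 2/3;  a_3 = 0;  u_2 = (u_1 − 0)/2 = 1/3
Digits: (0, 0, 1, 0).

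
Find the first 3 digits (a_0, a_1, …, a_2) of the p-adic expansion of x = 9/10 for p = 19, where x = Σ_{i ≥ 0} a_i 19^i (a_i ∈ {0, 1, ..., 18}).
(a_0, …, a_2) = (18, 1, 17)

v_19(9/10) = 0 (numerator and denominator both coprime to 19), so x ∈ ℤ_19^×. Compute digits iteratively via a_i = x_i mod 19, x_{i+1} = (x_i − a_i)/19, with x_0 = x:
  x_0 = 9/10;  a_0 = 18;  x_1 = (x_0 − 18)/19 = -9/10
  x_1 = -9/10;  a_1 = 1;  x_2 = (x_1 − 1)/19 = -1/10
  x_2 = -1/10;  a_2 = 17;  x_3 = (x_2 − 17)/19 = -9/10
Digits: (18, 1, 17).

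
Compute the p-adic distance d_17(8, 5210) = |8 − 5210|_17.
d_17(8, 5210) = 1/289

Step 1 — x − y = 8 − 5210 = -5202. Step 2 — v_17(-5202) = 2 (factor: -5202 = −(17^2 · 18); the sign does not affect v_p). Step 3 — |x − y|_17 = 17^{-2} = 1/289.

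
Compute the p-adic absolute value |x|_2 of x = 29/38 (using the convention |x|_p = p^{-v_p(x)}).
|29/38|_2 = 2

Step 1 — compute v_2(x) by factoring powers of 2 out of the numerator and denominator: v_2(29/38) = -1. Step 2 — apply |x|_p = p^{-v_p(x)} = 2^{1} = 2.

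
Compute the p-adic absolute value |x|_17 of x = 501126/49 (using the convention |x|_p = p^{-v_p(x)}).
|501126/49|_17 = 1/83521

Step 1 — compute v_17(x) by factoring powers of 17 out of the numerator and denominator: v_17(501126/49) = 4. Step 2 — apply |x|_p = p^{-v_p(x)} = 17^{-4} = 1/83521.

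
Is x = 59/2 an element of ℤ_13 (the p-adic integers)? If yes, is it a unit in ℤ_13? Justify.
x ∈ ℤ_13^× (unit); v_13(x) = 0

ℤ_13 = {x ∈ ℚ_13 : v_13(x) ≥ 0} and ℤ_13^× = {x ∈ ℤ_13 : v_13(x) = 0}. Here v_13(59/2) = v_13(num) − v_13(den) = 0; compare against these criteria.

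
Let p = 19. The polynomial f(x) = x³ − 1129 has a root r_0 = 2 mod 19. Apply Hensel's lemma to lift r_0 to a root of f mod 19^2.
r_1 = 306 (mod 361)

Hensel: r_{i+1} = r_i − f(r_i)/f′(r_i) mod 19^{i+2}, where f′(x) = 3x². Iterate:
  r_0 = 2 (mod 19)
  r_1 = 306 (mod 361)
Final: r = 306 with f(r) ≡ 0 mod 19^2.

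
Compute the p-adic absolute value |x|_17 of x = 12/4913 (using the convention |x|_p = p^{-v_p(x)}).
|12/4913|_17 = 4913

Step 1 — compute v_17(x) by factoring powers of 17 out of the numerator and denominator: v_17(12/4913) = -3. Step 2 — apply |x|_p = p^{-v_p(x)} = 17^{3} = 4913.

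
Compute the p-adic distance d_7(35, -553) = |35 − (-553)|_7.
d_7(35, -553) = 1/49

Step 1 — x − y = 35 − (-553) = 588. Step 2 — v_7(588) = 2 (factor: 588 = (7^2 · 12); the sign does not affect v_p). Step 3 — |x − y|_7 = 7^{-2} = 1/49.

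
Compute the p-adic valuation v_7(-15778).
v_7(-15778) = 3

v_7(n) is the largest exponent k such that 7^k divides n. Factor out: -15778 = -7^3 · 46. (Sign doesn't affect v_p.) So v_7(-15778) = 3.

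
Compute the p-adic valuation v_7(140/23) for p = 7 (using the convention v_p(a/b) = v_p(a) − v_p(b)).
v_7(140/23) = 1

Factor powers of 7 from the numerator and denominator of the reduced fraction: 140 = 7^1 · 20 and 23 = 7^0 · 23. Apply v_p(a/b) = v_p(a) − v_p(b): v_7(140/23) = 1 − 0 = 1.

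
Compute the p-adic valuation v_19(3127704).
v_19(3127704) = 4

v_19(n) is the largest exponent k such that 19^k divides n. Factor out: 3127704 = 19^4 · 24. (Sign doesn't affect v_p.) So v_19(3127704) = 4.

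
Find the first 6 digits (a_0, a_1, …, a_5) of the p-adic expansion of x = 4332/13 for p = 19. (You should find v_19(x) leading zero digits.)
(a_0, …, a_5) = (0, 0, 17, 5, 7, 4)

v_19(4332/13) = 2, so a_0 = ... = a_1 = 0. Factor out: x = 19^2 · u with u = 12/13 a unit in ℤ_19. Expand u iteratively via a_{v+i} = u_i mod 19, u_{i+1} = (u_i − a_{v+i})/19:
  u_0 = 12/13;  a_2 = 17;  u_1 = (u_0 − 17)/19 = -11/13
  u_1 = -11/13;  a_3 = 5;  u_2 = (u_1 − 5)/19 = -4/13
  u_2 = -4/13;  a_4 = 7;  u_3 = (u_2 − 7)/19 = -5/13
  u_3 = -5/13;  a_5 = 4;  u_4 = (u_3 − 4)/19 = -3/13
Digits: (0, 0, 17, 5, 7, 4).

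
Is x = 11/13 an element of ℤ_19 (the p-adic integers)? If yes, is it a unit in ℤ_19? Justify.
x ∈ ℤ_19^× (unit); v_19(x) = 0

ℤ_19 = {x ∈ ℚ_19 : v_19(x) ≥ 0} and ℤ_19^× = {x ∈ ℤ_19 : v_19(x) = 0}. Here v_19(11/13) = v_19(num) − v_19(den) = 0; compare against these criteria.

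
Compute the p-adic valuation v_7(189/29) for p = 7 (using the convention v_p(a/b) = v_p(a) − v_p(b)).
v_7(189/29) = 1

Factor powers of 7 from the numerator and denominator of the reduced fraction: 189 = 7^1 · 27 and 29 = 7^0 · 29. Apply v_p(a/b) = v_p(a) − v_p(b): v_7(189/29) = 1 − 0 = 1.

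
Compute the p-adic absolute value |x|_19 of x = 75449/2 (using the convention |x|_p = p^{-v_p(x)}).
|75449/2|_19 = 1/6859

Step 1 — compute v_19(x) by factoring powers of 19 out of the numerator and denominator: v_19(75449/2) = 3. Step 2 — apply |x|_p = p^{-v_p(x)} = 19^{-3} = 1/6859.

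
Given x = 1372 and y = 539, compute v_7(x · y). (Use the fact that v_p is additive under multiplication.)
v_7(739508) = 5

v_p(x) = 3 (factor: 1372 = 7^3 · 4); v_p(y) = 2 (factor: 539 = 7^2 · 11). Additivity: v_p(xy) = v_p(x) + v_p(y) = 3 + 2 = 5. (Direct check: xy = 739508 = 7^5 · (44).)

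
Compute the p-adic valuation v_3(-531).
v_3(-531) = 2

v_3(n) is the largest exponent k such that 3^k divides n. Factor out: -531 = -3^2 · 59. (Sign doesn't affect v_p.) So v_3(-531) = 2.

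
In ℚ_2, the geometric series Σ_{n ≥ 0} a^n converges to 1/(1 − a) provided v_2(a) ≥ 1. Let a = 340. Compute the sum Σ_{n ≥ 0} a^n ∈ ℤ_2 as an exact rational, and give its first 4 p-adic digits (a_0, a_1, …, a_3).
Σ a^n = 1/(1 − a) = -1/339;  first 4 digits = (1, 0, 1, 0)

v_2(a) = 2 ≥ 1, so the series converges in ℤ_2 to 1/(1 − a) = 1/(1 − 340) = -1/339. Expand this rational in ℤ_2: compute digits iteratively via d_i = x_i mod 2, x_{i+1} = (x_i − d_i)/2. The first 4 digits are (1, 0, 1, 0).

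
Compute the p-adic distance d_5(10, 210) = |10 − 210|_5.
d_5(10, 210) = 1/25

Step 1 — x − y = 10 − 210 = -200. Step 2 — v_5(-200) = 2 (factor: -200 = −(5^2 · 8); the sign does not affect v_p). Step 3 — |x − y|_5 = 5^{-2} = 1/25.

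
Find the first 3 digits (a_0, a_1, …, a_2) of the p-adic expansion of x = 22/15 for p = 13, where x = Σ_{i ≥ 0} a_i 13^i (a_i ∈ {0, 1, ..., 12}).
(a_0, …, a_2) = (11, 1, 12)

v_13(22/15) = 0 (numerator and denominator both coprime to 13), so x ∈ ℤ_13^×. Compute digits iteratively via a_i = x_i mod 13, x_{i+1} = (x_i − a_i)/13, with x_0 = x:
  x_0 = 22/15;  a_0 = 11;  x_1 = (x_0 − 11)/13 = -11/15
  x_1 = -11/15;  a_1 = 1;  x_2 = (x_1 − 1)/13 = -2/15
  x_2 = -2/15;  a_2 = 12;  x_3 = (x_2 − 12)/13 = -14/15
Digits: (11, 1, 12).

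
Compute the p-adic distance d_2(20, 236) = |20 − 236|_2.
d_2(20, 236) = 1/8

Step 1 — x − y = 20 − 236 = -216. Step 2 — v_2(-216) = 3 (factor: -216 = −(2^3 · 27); the sign does not affect v_p). Step 3 — |x − y|_2 = 2^{-3} = 1/8.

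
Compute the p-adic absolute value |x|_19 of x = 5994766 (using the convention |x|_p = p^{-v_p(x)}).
|5994766|_19 = 1/130321

Step 1 — compute v_19(x) by factoring powers of 19 out of the numerator and denominator: v_19(5994766) = 4. Step 2 — apply |x|_p = p^{-v_p(x)} = 19^{-4} = 1/130321.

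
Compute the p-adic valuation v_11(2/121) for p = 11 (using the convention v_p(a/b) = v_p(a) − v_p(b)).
v_11(2/121) = -2

Factor powers of 11 from the numerator and denominator of the reduced fraction: 2 = 11^0 · 2 and 121 = 11^2 · 1. Apply v_p(a/b) = v_p(a) − v_p(b): v_11(2/121) = 0 − 2 = -2.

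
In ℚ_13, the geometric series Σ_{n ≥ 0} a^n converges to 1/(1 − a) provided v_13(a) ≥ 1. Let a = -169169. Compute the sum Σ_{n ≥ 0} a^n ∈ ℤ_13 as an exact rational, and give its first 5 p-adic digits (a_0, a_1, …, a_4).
Σ a^n = 1/(1 − a) = 1/169170;  first 5 digits = (1, 0, 0, 1, 7)

v_13(a) = 3 ≥ 1, so the series converges in ℤ_13 to 1/(1 − a) = 1/(1 − (-169169)) = 1/169170. Expand this rational in ℤ_13: compute digits iteratively via d_i = x_i mod 13, x_{i+1} = (x_i − d_i)/13. The first 5 digits are (1, 0, 0, 1, 7).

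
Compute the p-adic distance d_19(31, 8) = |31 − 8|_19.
d_19(31, 8) = 1

Step 1 — x − y = 31 − 8 = 23. Step 2 — v_19(23) = 0 (factor: 23 = (19^0 · 23); the sign does not affect v_p). Step 3 — |x − y|_19 = 19^{0} = 1.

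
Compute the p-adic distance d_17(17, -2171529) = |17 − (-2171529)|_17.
d_17(17, -2171529) = 1/83521

Step 1 — x − y = 17 − (-2171529) = 2171546. Step 2 — v_17(2171546) = 4 (factor: 2171546 = (17^4 · 26); the sign does not affect v_p). Step 3 — |x − y|_17 = 17^{-4} = 1/83521.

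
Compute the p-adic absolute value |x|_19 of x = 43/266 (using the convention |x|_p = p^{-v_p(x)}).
|43/266|_19 = 19

Step 1 — compute v_19(x) by factoring powers of 19 out of the numerator and denominator: v_19(43/266) = -1. Step 2 — apply |x|_p = p^{-v_p(x)} = 19^{1} = 19.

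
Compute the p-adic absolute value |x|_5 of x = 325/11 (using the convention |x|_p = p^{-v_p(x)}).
|325/11|_5 = 1/25

Step 1 — compute v_5(x) by factoring powers of 5 out of the numerator and denominator: v_5(325/11) = 2. Step 2 — apply |x|_p = p^{-v_p(x)} = 5^{-2} = 1/25.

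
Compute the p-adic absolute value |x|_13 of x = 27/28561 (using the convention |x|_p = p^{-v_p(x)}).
|27/28561|_13 = 28561

Step 1 — compute v_13(x) by factoring powers of 13 out of the numerator and denominator: v_13(27/28561) = -4. Step 2 — apply |x|_p = p^{-v_p(x)} = 13^{4} = 28561.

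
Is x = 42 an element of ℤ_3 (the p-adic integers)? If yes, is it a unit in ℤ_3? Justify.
x ∈ ℤ_3 but not a unit; v_3(x) = 1 > 0

ℤ_3 = {x ∈ ℚ_3 : v_3(x) ≥ 0} and ℤ_3^× = {x ∈ ℤ_3 : v_3(x) = 0}. Here v_3(42) = v_3(num) − v_3(den) = 1; compare against these criteria.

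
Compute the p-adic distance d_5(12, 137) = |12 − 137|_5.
d_5(12, 137) = 1/125

Step 1 — x − y = 12 − 137 = -125. Step 2 — v_5(-125) = 3 (factor: -125 = −(5^3 · 1); the sign does not affect v_p). Step 3 — |x − y|_5 = 5^{-3} = 1/125.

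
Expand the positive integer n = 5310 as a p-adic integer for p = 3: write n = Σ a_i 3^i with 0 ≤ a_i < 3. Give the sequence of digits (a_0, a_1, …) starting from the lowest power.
(a_0, a_1, …) = (0, 0, 2, 1, 2, 0, 1, 2)

Repeated division by 3 gives the digits low-to-high: 5310 = 2·3^2 + 1·3^3 + 2·3^4 + 1·3^6 + 2·3^7. Digit sequence: (0, 0, 2, 1, 2, 0, 1, 2).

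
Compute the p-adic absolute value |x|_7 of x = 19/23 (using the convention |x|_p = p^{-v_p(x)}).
|19/23|_7 = 1

Step 1 — compute v_7(x) by factoring powers of 7 out of the numerator and denominator: v_7(19/23) = 0. Step 2 — apply |x|_p = p^{-v_p(x)} = 7^{0} = 1.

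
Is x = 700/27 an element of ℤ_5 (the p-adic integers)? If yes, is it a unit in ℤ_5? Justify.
x ∈ ℤ_5 but not a unit; v_5(x) = 2 > 0

ℤ_5 = {x ∈ ℚ_5 : v_5(x) ≥ 0} and ℤ_5^× = {x ∈ ℤ_5 : v_5(x) = 0}. Here v_5(700/27) = v_5(num) − v_5(den) = 2; compare against these criteria.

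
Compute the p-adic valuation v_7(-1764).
v_7(-1764) = 2

v_7(n) is the largest exponent k such that 7^k divides n. Factor out: -1764 = -7^2 · 36. (Sign doesn't affect v_p.) So v_7(-1764) = 2.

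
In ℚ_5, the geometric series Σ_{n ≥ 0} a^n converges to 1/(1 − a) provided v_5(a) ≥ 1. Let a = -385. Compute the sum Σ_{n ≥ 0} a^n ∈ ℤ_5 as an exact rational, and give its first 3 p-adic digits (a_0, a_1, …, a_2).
Σ a^n = 1/(1 − a) = 1/386;  first 3 digits = (1, 3, 3)

v_5(a) = 1 ≥ 1, so the series converges in ℤ_5 to 1/(1 − a) = 1/(1 − (-385)) = 1/386. Expand this rational in ℤ_5: compute digits iteratively via d_i = x_i mod 5, x_{i+1} = (x_i − d_i)/5. The first 3 digits are (1, 3, 3).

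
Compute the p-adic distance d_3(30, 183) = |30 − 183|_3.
d_3(30, 183) = 1/9

Step 1 — x − y = 30 − 183 = -153. Step 2 — v_3(-153) = 2 (factor: -153 = −(3^2 · 17); the sign does not affect v_p). Step 3 — |x − y|_3 = 3^{-2} = 1/9.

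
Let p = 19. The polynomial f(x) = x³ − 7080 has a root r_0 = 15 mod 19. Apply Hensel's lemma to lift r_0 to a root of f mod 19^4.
r_3 = 116808 (mod 130321)

Hensel: r_{i+1} = r_i − f(r_i)/f′(r_i) mod 19^{i+2}, where f′(x) = 3x². Iterate:
  r_0 = 15 (mod 19)
  r_1 = 205 (mod 361)
  r_2 = 205 (mod 6859)
  r_3 = 116808 (mod 130321)
Final: r = 116808 with f(r) ≡ 0 mod 19^4.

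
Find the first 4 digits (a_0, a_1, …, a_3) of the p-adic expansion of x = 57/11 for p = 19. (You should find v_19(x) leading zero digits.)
(a_0, …, a_3) = (0, 2, 12, 8)

v_19(57/11) = 1, so a_0 = ... = a_0 = 0. Factor out: x = 19^1 · u with u = 3/11 a unit in ℤ_19. Expand u iteratively via a_{v+i} = u_i mod 19, u_{i+1} = (u_i − a_{v+i})/19:
  u_0 = 3/11;  a_1 = 2;  u_1 = (u_0 − 2)/19 = -1/11
  u_1 = -1/11;  a_2 = 12;  u_2 = (u_1 − 12)/19 = -7/11
  u_2 = -7/11;  a_3 = 8;  u_3 = (u_2 − 8)/19 = -5/11
Digits: (0, 2, 12, 8).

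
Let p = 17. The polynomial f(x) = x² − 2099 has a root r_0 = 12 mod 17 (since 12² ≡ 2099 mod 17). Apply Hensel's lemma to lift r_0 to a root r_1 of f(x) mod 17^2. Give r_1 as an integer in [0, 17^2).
r_1 = 250 (mod 289)

Hensel's recurrence: r_{i+1} = r_i − f(r_i)·(f′(r_i))^{-1} mod 17^{i+2}, with f′(x) = 2x. Iterate:
  r_0 = 12 (mod 17)
  r_1 = 250 (mod 289)
Final: r_1 = 250, and one checks f(r_1) ≡ 0 mod 17^2.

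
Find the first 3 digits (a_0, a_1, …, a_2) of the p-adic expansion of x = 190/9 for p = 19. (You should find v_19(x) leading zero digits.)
(a_0, …, a_2) = (0, 18, 16)

v_19(190/9) = 1, so a_0 = ... = a_0 = 0. Factor out: x = 19^1 · u with u = 10/9 a unit in ℤ_19. Expand u iteratively via a_{v+i} = u_i mod 19, u_{i+1} = (u_i − a_{v+i})/19:
  u_0 = 10/9;  a_1 = 18;  u_1 = (u_0 − 18)/19 = -8/9
  u_1 = -8/9;  a_2 = 16;  u_2 = (u_1 − 16)/19 = -8/9
Digits: (0, 18, 16).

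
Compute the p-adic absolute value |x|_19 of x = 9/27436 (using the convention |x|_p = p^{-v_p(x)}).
|9/27436|_19 = 6859

Step 1 — compute v_19(x) by factoring powers of 19 out of the numerator and denominator: v_19(9/27436) = -3. Step 2 — apply |x|_p = p^{-v_p(x)} = 19^{3} = 6859.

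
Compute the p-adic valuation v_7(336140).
v_7(336140) = 5

v_7(n) is the largest exponent k such that 7^k divides n. Factor out: 336140 = 7^5 · 20. (Sign doesn't affect v_p.) So v_7(336140) = 5.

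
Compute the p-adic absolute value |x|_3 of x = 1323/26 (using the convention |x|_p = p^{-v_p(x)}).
|1323/26|_3 = 1/27

Step 1 — compute v_3(x) by factoring powers of 3 out of the numerator and denominator: v_3(1323/26) = 3. Step 2 — apply |x|_p = p^{-v_p(x)} = 3^{-3} = 1/27.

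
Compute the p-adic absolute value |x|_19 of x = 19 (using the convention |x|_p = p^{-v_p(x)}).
|19|_19 = 1/19

Step 1 — compute v_19(x) by factoring powers of 19 out of the numerator and denominator: v_19(19) = 1. Step 2 — apply |x|_p = p^{-v_p(x)} = 19^{-1} = 1/19.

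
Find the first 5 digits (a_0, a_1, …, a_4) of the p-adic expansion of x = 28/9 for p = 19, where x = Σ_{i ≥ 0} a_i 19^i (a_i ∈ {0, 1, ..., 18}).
(a_0, …, a_4) = (1, 17, 16, 16, 16)

v_19(28/9) = 0 (numerator and denominator both coprime to 19), so x ∈ ℤ_19^×. Compute digits iteratively via a_i = x_i mod 19, x_{i+1} = (x_i − a_i)/19, with x_0 = x:
  x_0 = 28/9;  a_0 = 1;  x_1 = (x_0 − 1)/19 = 1/9
  x_1 = 1/9;  a_1 = 17;  x_2 = (x_1 − 17)/19 = -8/9
  x_2 = -8/9;  a_2 = 16;  x_3 = (x_2 − 16)/19 = -8/9
  x_3 = -8/9;  a_3 = 16;  x_4 = (x_3 − 16)/19 = -8/9
  x_4 = -8/9;  a_4 = 16;  x_5 = (x_4 − 16)/19 = -8/9
Digits: (1, 17, 16, 16, 16).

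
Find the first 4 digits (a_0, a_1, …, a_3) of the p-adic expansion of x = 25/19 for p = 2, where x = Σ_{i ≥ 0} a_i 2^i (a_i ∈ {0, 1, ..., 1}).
(a_0, …, a_3) = (1, 1, 0, 0)

v_2(25/19) = 0 (numerator and denominator both coprime to 2), so x ∈ ℤ_2^×. Compute digits iteratively via a_i = x_i mod 2, x_{i+1} = (x_i − a_i)/2, with x_0 = x:
  x_0 = 25/19;  a_0 = 1;  x_1 = (x_0 − 1)/2 = 3/19
  x_1 = 3/19;  a_1 = 1;  x_2 = (x_1 − 1)/2 = -8/19
  x_2 = -8/19;  a_2 = 0;  x_3 = (x_2 − 0)/2 = -4/19
  x_3 = -4/19;  a_3 = 0;  x_4 = (x_3 − 0)/2 = -2/19
Digits: (1, 1, 0, 0).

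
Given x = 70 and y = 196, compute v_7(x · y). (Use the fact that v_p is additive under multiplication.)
v_7(13720) = 3

v_p(x) = 1 (factor: 70 = 7^1 · 10); v_p(y) = 2 (factor: 196 = 7^2 · 4). Additivity: v_p(xy) = v_p(x) + v_p(y) = 1 + 2 = 3. (Direct check: xy = 13720 = 7^3 · (40).)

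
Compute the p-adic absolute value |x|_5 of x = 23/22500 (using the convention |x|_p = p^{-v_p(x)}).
|23/22500|_5 = 625

Step 1 — compute v_5(x) by factoring powers of 5 out of the numerator and denominator: v_5(23/22500) = -4. Step 2 — apply |x|_p = p^{-v_p(x)} = 5^{4} = 625.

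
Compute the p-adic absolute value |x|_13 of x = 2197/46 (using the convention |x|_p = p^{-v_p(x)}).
|2197/46|_13 = 1/2197

Step 1 — compute v_13(x) by factoring powers of 13 out of the numerator and denominator: v_13(2197/46) = 3. Step 2 — apply |x|_p = p^{-v_p(x)} = 13^{-3} = 1/2197.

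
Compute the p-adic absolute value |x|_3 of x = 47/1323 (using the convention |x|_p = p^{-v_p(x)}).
|47/1323|_3 = 27

Step 1 — compute v_3(x) by factoring powers of 3 out of the numerator and denominator: v_3(47/1323) = -3. Step 2 — apply |x|_p = p^{-v_p(x)} = 3^{3} = 27.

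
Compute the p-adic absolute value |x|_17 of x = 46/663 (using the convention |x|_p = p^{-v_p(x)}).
|46/663|_17 = 17

Step 1 — compute v_17(x) by factoring powers of 17 out of the numerator and denominator: v_17(46/663) = -1. Step 2 — apply |x|_p = p^{-v_p(x)} = 17^{1} = 17.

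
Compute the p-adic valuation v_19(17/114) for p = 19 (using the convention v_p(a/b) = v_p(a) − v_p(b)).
v_19(17/114) = -1

Factor powers of 19 from the numerator and denominator of the reduced fraction: 17 = 19^0 · 17 and 114 = 19^1 · 6. Apply v_p(a/b) = v_p(a) − v_p(b): v_19(17/114) = 0 − 1 = -1.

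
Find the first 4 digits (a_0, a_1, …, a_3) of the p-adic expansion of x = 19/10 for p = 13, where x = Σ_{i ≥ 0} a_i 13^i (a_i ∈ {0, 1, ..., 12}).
(a_0, …, a_3) = (11, 11, 3, 1)

v_13(19/10) = 0 (numerator and denominator both coprime to 13), so x ∈ ℤ_13^×. Compute digits iteratively via a_i = x_i mod 13, x_{i+1} = (x_i − a_i)/13, with x_0 = x:
  x_0 = 19/10;  a_0 = 11;  x_1 = (x_0 − 11)/13 = -7/10
  x_1 = -7/10;  a_1 = 11;  x_2 = (x_1 − 11)/13 = -9/10
  x_2 = -9/10;  a_2 = 3;  x_3 = (x_2 − 3)/13 = -3/10
  x_3 = -3/10;  a_3 = 1;  x_4 = (x_3 − 1)/13 = -1/10
Digits: (11, 11, 3, 1).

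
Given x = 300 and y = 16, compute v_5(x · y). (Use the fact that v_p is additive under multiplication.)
v_5(4800) = 2

v_p(x) = 2 (factor: 300 = 5^2 · 12); v_p(y) = 0 (factor: 16 = 5^0 · 16). Additivity: v_p(xy) = v_p(x) + v_p(y) = 2 + 0 = 2. (Direct check: xy = 4800 = 5^2 · (192).)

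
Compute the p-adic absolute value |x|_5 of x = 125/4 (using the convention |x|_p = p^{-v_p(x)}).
|125/4|_5 = 1/125

Step 1 — compute v_5(x) by factoring powers of 5 out of the numerator and denominator: v_5(125/4) = 3. Step 2 — apply |x|_p = p^{-v_p(x)} = 5^{-3} = 1/125.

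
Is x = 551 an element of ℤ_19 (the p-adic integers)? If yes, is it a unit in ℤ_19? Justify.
x ∈ ℤ_19 but not a unit; v_19(x) = 1 > 0

ℤ_19 = {x ∈ ℚ_19 : v_19(x) ≥ 0} and ℤ_19^× = {x ∈ ℤ_19 : v_19(x) = 0}. Here v_19(551) = v_19(num) − v_19(den) = 1; compare against these criteria.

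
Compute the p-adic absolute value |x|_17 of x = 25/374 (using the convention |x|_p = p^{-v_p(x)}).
|25/374|_17 = 17

Step 1 — compute v_17(x) by factoring powers of 17 out of the numerator and denominator: v_17(25/374) = -1. Step 2 — apply |x|_p = p^{-v_p(x)} = 17^{1} = 17.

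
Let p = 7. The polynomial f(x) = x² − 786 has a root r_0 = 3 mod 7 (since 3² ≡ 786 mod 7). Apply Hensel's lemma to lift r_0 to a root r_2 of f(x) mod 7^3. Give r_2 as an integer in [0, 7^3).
r_2 = 10 (mod 343)

Hensel's recurrence: r_{i+1} = r_i − f(r_i)·(f′(r_i))^{-1} mod 7^{i+2}, with f′(x) = 2x. Iterate:
  r_0 = 3 (mod 7)
  r_1 = 10 (mod 49)
  r_2 = 10 (mod 343)
Final: r_2 = 10, and one checks f(r_2) ≡ 0 mod 7^3.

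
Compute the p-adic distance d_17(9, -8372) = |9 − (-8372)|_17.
d_17(9, -8372) = 1/289

Step 1 — x − y = 9 − (-8372) = 8381. Step 2 — v_17(8381) = 2 (factor: 8381 = (17^2 · 29); the sign does not affect v_p). Step 3 — |x − y|_17 = 17^{-2} = 1/289.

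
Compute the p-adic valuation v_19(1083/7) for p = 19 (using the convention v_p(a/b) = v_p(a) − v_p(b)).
v_19(1083/7) = 2

Factor powers of 19 from the numerator and denominator of the reduced fraction: 1083 = 19^2 · 3 and 7 = 19^0 · 7. Apply v_p(a/b) = v_p(a) − v_p(b): v_19(1083/7) = 2 − 0 = 2.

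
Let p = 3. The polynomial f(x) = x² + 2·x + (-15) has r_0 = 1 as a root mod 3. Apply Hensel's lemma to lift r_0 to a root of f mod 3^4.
r_3 = 76 (mod 81)

Hensel: r_{i+1} = r_i − f(r_i)·(f′(r_i))^{-1} mod 3^{i+2}, f′(x) = 2x + 2. Iterate:
  r_0 = 1 (mod 3)
  r_1 = 4 (mod 9)
  r_2 = 22 (mod 27)
  r_3 = 76 (mod 81)
Final: r = 76 satisfies f(r) ≡ 0 mod 3^4.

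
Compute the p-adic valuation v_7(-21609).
v_7(-21609) = 4

v_7(n) is the largest exponent k such that 7^k divides n. Factor out: -21609 = -7^4 · 9. (Sign doesn't affect v_p.) So v_7(-21609) = 4.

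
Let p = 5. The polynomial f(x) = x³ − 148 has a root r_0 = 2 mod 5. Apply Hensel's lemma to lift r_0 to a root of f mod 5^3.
r_2 = 22 (mod 125)

Hensel: r_{i+1} = r_i − f(r_i)/f′(r_i) mod 5^{i+2}, where f′(x) = 3x². Iterate:
  r_0 = 2 (mod 5)
  r_1 = 22 (mod 25)
  r_2 = 22 (mod 125)
Final: r = 22 with f(r) ≡ 0 mod 5^3.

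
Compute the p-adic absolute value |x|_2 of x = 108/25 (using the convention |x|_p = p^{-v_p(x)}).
|108/25|_2 = 1/4

Step 1 — compute v_2(x) by factoring powers of 2 out of the numerator and denominator: v_2(108/25) = 2. Step 2 — apply |x|_p = p^{-v_p(x)} = 2^{-2} = 1/4.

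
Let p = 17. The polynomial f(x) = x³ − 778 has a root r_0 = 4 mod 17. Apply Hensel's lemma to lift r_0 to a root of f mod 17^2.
r_1 = 55 (mod 289)

Hensel: r_{i+1} = r_i − f(r_i)/f′(r_i) mod 17^{i+2}, where f′(x) = 3x². Iterate:
  r_0 = 4 (mod 17)
  r_1 = 55 (mod 289)
Final: r = 55 with f(r) ≡ 0 mod 17^2.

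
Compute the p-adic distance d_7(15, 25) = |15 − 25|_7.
d_7(15, 25) = 1

Step 1 — x − y = 15 − 25 = -10. Step 2 — v_7(-10) = 0 (factor: -10 = −(7^0 · 10); the sign does not affect v_p). Step 3 — |x − y|_7 = 7^{0} = 1.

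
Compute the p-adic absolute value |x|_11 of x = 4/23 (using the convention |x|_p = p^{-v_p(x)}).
|4/23|_11 = 1

Step 1 — compute v_11(x) by factoring powers of 11 out of the numerator and denominator: v_11(4/23) = 0. Step 2 — apply |x|_p = p^{-v_p(x)} = 11^{0} = 1.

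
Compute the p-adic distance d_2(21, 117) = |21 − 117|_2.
d_2(21, 117) = 1/32

Step 1 — x − y = 21 − 117 = -96. Step 2 — v_2(-96) = 5 (factor: -96 = −(2^5 · 3); the sign does not affect v_p). Step 3 — |x − y|_2 = 2^{-5} = 1/32.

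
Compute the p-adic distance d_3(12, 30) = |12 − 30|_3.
d_3(12, 30) = 1/9

Step 1 — x − y = 12 − 30 = -18. Step 2 — v_3(-18) = 2 (factor: -18 = −(3^2 · 2); the sign does not affect v_p). Step 3 — |x − y|_3 = 3^{-2} = 1/9.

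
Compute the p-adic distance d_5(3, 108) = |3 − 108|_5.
d_5(3, 108) = 1/5

Step 1 — x − y = 3 − 108 = -105. Step 2 — v_5(-105) = 1 (factor: -105 = −(5^1 · 21); the sign does not affect v_p). Step 3 — |x − y|_5 = 5^{-1} = 1/5.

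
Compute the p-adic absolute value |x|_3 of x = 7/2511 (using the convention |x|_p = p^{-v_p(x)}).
|7/2511|_3 = 81

Step 1 — compute v_3(x) by factoring powers of 3 out of the numerator and denominator: v_3(7/2511) = -4. Step 2 — apply |x|_p = p^{-v_p(x)} = 3^{4} = 81.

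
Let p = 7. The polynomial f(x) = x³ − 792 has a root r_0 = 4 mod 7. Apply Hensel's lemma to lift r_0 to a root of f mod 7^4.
r_3 = 2265 (mod 2401)

Hensel: r_{i+1} = r_i − f(r_i)/f′(r_i) mod 7^{i+2}, where f′(x) = 3x². Iterate:
  r_0 = 4 (mod 7)
  r_1 = 11 (mod 49)
  r_2 = 207 (mod 343)
  r_3 = 2265 (mod 2401)
Final: r = 2265 with f(r) ≡ 0 mod 7^4.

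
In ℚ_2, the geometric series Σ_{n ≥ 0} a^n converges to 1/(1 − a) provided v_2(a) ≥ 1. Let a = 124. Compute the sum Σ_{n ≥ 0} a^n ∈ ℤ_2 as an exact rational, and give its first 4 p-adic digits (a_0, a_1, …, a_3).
Σ a^n = 1/(1 − a) = -1/123;  first 4 digits = (1, 0, 1, 1)

v_2(a) = 2 ≥ 1, so the series converges in ℤ_2 to 1/(1 − a) = 1/(1 − 124) = -1/123. Expand this rational in ℤ_2: compute digits iteratively via d_i = x_i mod 2, x_{i+1} = (x_i − d_i)/2. The first 4 digits are (1, 0, 1, 1).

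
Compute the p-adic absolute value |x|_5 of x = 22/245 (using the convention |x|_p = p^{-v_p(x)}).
|22/245|_5 = 5

Step 1 — compute v_5(x) by factoring powers of 5 out of the numerator and denominator: v_5(22/245) = -1. Step 2 — apply |x|_p = p^{-v_p(x)} = 5^{1} = 5.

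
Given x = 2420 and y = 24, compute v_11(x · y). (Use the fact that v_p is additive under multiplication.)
v_11(58080) = 2

v_p(x) = 2 (factor: 2420 = 11^2 · 20); v_p(y) = 0 (factor: 24 = 11^0 · 24). Additivity: v_p(xy) = v_p(x) + v_p(y) = 2 + 0 = 2. (Direct check: xy = 58080 = 11^2 · (480).)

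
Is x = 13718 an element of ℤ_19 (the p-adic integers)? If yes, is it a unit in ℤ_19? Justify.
x ∈ ℤ_19 but not a unit; v_19(x) = 3 > 0

ℤ_19 = {x ∈ ℚ_19 : v_19(x) ≥ 0} and ℤ_19^× = {x ∈ ℤ_19 : v_19(x) = 0}. Here v_19(13718) = v_19(num) − v_19(den) = 3; compare against these criteria.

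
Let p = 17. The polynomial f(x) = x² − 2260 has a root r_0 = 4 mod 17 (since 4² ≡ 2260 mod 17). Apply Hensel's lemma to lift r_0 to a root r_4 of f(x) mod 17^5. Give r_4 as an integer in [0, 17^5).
r_4 = 1282722 (mod 1419857)

Hensel's recurrence: r_{i+1} = r_i − f(r_i)·(f′(r_i))^{-1} mod 17^{i+2}, with f′(x) = 2x. Iterate:
  r_0 = 4 (mod 17)
  r_1 = 140 (mod 289)
  r_2 = 429 (mod 4913)
  r_3 = 29907 (mod 83521)
  r_4 = 1282722 (mod 1419857)
Final: r_4 = 1282722, and one checks f(r_4) ≡ 0 mod 17^5.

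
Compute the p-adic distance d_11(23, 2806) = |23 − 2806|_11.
d_11(23, 2806) = 1/121

Step 1 — x − y = 23 − 2806 = -2783. Step 2 — v_11(-2783) = 2 (factor: -2783 = −(11^2 · 23); the sign does not affect v_p). Step 3 — |x − y|_11 = 11^{-2} = 1/121.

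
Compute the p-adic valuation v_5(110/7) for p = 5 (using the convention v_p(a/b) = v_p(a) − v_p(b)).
v_5(110/7) = 1

Factor powers of 5 from the numerator and denominator of the reduced fraction: 110 = 5^1 · 22 and 7 = 5^0 · 7. Apply v_p(a/b) = v_p(a) − v_p(b): v_5(110/7) = 1 − 0 = 1.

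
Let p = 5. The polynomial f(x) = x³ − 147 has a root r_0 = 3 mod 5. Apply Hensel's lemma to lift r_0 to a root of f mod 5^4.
r_3 = 613 (mod 625)

Hensel: r_{i+1} = r_i − f(r_i)/f′(r_i) mod 5^{i+2}, where f′(x) = 3x². Iterate:
  r_0 = 3 (mod 5)
  r_1 = 13 (mod 25)
  r_2 = 113 (mod 125)
  r_3 = 613 (mod 625)
Final: r = 613 with f(r) ≡ 0 mod 5^4.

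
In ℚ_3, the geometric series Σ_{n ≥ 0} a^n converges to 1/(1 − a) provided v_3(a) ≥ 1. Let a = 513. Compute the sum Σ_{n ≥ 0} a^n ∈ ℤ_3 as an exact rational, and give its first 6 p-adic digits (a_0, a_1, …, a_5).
Σ a^n = 1/(1 − a) = -1/512;  first 6 digits = (1, 0, 0, 1, 0, 2)

v_3(a) = 3 ≥ 1, so the series converges in ℤ_3 to 1/(1 − a) = 1/(1 − 513) = -1/512. Expand this rational in ℤ_3: compute digits iteratively via d_i = x_i mod 3, x_{i+1} = (x_i − d_i)/3. The first 6 digits are (1, 0, 0, 1, 0, 2).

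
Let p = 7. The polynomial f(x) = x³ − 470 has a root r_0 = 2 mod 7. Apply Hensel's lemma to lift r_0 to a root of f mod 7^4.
r_3 = 1143 (mod 2401)

Hensel: r_{i+1} = r_i − f(r_i)/f′(r_i) mod 7^{i+2}, where f′(x) = 3x². Iterate:
  r_0 = 2 (mod 7)
  r_1 = 16 (mod 49)
  r_2 = 114 (mod 343)
  r_3 = 1143 (mod 2401)
Final: r = 1143 with f(r) ≡ 0 mod 7^4.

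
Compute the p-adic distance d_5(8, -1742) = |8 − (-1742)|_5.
d_5(8, -1742) = 1/125

Step 1 — x − y = 8 − (-1742) = 1750. Step 2 — v_5(1750) = 3 (factor: 1750 = (5^3 · 14); the sign does not affect v_p). Step 3 — |x − y|_5 = 5^{-3} = 1/125.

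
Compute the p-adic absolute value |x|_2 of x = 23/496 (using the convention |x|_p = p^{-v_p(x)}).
|23/496|_2 = 16

Step 1 — compute v_2(x) by factoring powers of 2 out of the numerator and denominator: v_2(23/496) = -4. Step 2 — apply |x|_p = p^{-v_p(x)} = 2^{4} = 16.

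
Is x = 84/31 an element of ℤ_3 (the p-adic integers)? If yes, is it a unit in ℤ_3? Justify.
x ∈ ℤ_3 but not a unit; v_3(x) = 1 > 0

ℤ_3 = {x ∈ ℚ_3 : v_3(x) ≥ 0} and ℤ_3^× = {x ∈ ℤ_3 : v_3(x) = 0}. Here v_3(84/31) = v_3(num) − v_3(den) = 1; compare against these criteria.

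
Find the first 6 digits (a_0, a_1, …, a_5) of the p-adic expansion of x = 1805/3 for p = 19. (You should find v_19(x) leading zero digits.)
(a_0, …, a_5) = (0, 0, 8, 6, 6, 6)

v_19(1805/3) = 2, so a_0 = ... = a_1 = 0. Factor out: x = 19^2 · u with u = 5/3 a unit in ℤ_19. Expand u iteratively via a_{v+i} = u_i mod 19, u_{i+1} = (u_i − a_{v+i})/19:
  u_0 = 5/3;  a_2 = 8;  u_1 = (u_0 − 8)/19 = -1/3
  u_1 = -1/3;  a_3 = 6;  u_2 = (u_1 − 6)/19 = -1/3
  u_2 = -1/3;  a_4 = 6;  u_3 = (u_2 − 6)/19 = -1/3
  u_3 = -1/3;  a_5 = 6;  u_4 = (u_3 − 6)/19 = -1/3
Digits: (0, 0, 8, 6, 6, 6).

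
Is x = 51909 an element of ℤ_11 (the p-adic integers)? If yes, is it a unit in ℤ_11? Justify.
x ∈ ℤ_11 but not a unit; v_11(x) = 3 > 0

ℤ_11 = {x ∈ ℚ_11 : v_11(x) ≥ 0} and ℤ_11^× = {x ∈ ℤ_11 : v_11(x) = 0}. Here v_11(51909) = v_11(num) − v_11(den) = 3; compare against these criteria.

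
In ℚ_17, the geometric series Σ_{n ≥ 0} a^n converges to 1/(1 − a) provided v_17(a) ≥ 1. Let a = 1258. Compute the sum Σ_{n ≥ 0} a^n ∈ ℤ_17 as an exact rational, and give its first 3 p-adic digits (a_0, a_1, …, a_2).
Σ a^n = 1/(1 − a) = -1/1257;  first 3 digits = (1, 6, 6)

v_17(a) = 1 ≥ 1, so the series converges in ℤ_17 to 1/(1 − a) = 1/(1 − 1258) = -1/1257. Expand this rational in ℤ_17: compute digits iteratively via d_i = x_i mod 17, x_{i+1} = (x_i − d_i)/17. The first 3 digits are (1, 6, 6).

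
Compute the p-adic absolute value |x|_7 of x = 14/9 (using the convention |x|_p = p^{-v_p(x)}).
|14/9|_7 = 1/7

Step 1 — compute v_7(x) by factoring powers of 7 out of the numerator and denominator: v_7(14/9) = 1. Step 2 — apply |x|_p = p^{-v_p(x)} = 7^{-1} = 1/7.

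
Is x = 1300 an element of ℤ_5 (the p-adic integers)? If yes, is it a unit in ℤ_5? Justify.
x ∈ ℤ_5 but not a unit; v_5(x) = 2 > 0

ℤ_5 = {x ∈ ℚ_5 : v_5(x) ≥ 0} and ℤ_5^× = {x ∈ ℤ_5 : v_5(x) = 0}. Here v_5(1300) = v_5(num) − v_5(den) = 2; compare against these criteria.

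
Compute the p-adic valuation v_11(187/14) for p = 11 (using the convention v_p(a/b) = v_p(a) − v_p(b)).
v_11(187/14) = 1

Factor powers of 11 from the numerator and denominator of the reduced fraction: 187 = 11^1 · 17 and 14 = 11^0 · 14. Apply v_p(a/b) = v_p(a) − v_p(b): v_11(187/14) = 1 − 0 = 1.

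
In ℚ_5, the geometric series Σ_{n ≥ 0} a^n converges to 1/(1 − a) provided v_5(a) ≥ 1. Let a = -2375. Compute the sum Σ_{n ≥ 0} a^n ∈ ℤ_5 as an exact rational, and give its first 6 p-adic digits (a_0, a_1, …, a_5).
Σ a^n = 1/(1 − a) = 1/2376;  first 6 digits = (1, 0, 0, 1, 1, 4)

v_5(a) = 3 ≥ 1, so the series converges in ℤ_5 to 1/(1 − a) = 1/(1 − (-2375)) = 1/2376. Expand this rational in ℤ_5: compute digits iteratively via d_i = x_i mod 5, x_{i+1} = (x_i − d_i)/5. The first 6 digits are (1, 0, 0, 1, 1, 4).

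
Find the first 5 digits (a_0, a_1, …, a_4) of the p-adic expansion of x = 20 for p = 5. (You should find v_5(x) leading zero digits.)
(a_0, …, a_4) = (0, 4, 0, 0, 0)

v_5(20) = 1, so a_0 = ... = a_0 = 0. Factor out: x = 5^1 · u with u = 4 a unit in ℤ_5. Expand u iteratively via a_{v+i} = u_i mod 5, u_{i+1} = (u_i − a_{v+i})/5:
  u_0 = 4;  a_1 = 4;  u_1 = (u_0 − 4)/5 = 0
  u_1 = 0;  a_2 = 0;  u_2 = (u_1 − 0)/5 = 0
  u_2 = 0;  a_3 = 0;  u_3 = (u_2 − 0)/5 = 0
  u_3 = 0;  a_4 = 0;  u_4 = (u_3 − 0)/5 = 0
Digits: (0, 4, 0, 0, 0).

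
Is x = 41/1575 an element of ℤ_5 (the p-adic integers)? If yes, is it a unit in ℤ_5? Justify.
x ∉ ℤ_5 (v_5(x) = -2 < 0)

ℤ_5 = {x ∈ ℚ_5 : v_5(x) ≥ 0} and ℤ_5^× = {x ∈ ℤ_5 : v_5(x) = 0}. Here v_5(41/1575) = v_5(num) − v_5(den) = -2; compare against these criteria.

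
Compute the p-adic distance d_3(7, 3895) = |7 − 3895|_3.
d_3(7, 3895) = 1/243

Step 1 — x − y = 7 − 3895 = -3888. Step 2 — v_3(-3888) = 5 (factor: -3888 = −(3^5 · 16); the sign does not affect v_p). Step 3 — |x − y|_3 = 3^{-5} = 1/243.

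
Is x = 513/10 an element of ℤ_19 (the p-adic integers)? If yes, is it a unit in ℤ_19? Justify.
x ∈ ℤ_19 but not a unit; v_19(x) = 1 > 0

ℤ_19 = {x ∈ ℚ_19 : v_19(x) ≥ 0} and ℤ_19^× = {x ∈ ℤ_19 : v_19(x) = 0}. Here v_19(513/10) = v_19(num) − v_19(den) = 1; compare against these criteria.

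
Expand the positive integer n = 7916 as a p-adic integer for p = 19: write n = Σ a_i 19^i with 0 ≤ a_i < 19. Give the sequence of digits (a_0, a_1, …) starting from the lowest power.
(a_0, a_1, …) = (12, 17, 2, 1)

Repeated division by 19 gives the digits low-to-high: 7916 = 12 + 17·19^1 + 2·19^2 + 1·19^3. Digit sequence: (12, 17, 2, 1).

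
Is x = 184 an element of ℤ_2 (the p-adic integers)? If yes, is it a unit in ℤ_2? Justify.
x ∈ ℤ_2 but not a unit; v_2(x) = 3 > 0

ℤ_2 = {x ∈ ℚ_2 : v_2(x) ≥ 0} and ℤ_2^× = {x ∈ ℤ_2 : v_2(x) = 0}. Here v_2(184) = v_2(num) − v_2(den) = 3; compare against these criteria.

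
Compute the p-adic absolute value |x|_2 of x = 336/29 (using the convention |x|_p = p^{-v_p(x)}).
|336/29|_2 = 1/16

Step 1 — compute v_2(x) by factoring powers of 2 out of the numerator and denominator: v_2(336/29) = 4. Step 2 — apply |x|_p = p^{-v_p(x)} = 2^{-4} = 1/16.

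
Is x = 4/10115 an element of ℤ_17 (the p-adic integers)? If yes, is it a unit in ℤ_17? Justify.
x ∉ ℤ_17 (v_17(x) = -2 < 0)

ℤ_17 = {x ∈ ℚ_17 : v_17(x) ≥ 0} and ℤ_17^× = {x ∈ ℤ_17 : v_17(x) = 0}. Here v_17(4/10115) = v_17(num) − v_17(den) = -2; compare against these criteria.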